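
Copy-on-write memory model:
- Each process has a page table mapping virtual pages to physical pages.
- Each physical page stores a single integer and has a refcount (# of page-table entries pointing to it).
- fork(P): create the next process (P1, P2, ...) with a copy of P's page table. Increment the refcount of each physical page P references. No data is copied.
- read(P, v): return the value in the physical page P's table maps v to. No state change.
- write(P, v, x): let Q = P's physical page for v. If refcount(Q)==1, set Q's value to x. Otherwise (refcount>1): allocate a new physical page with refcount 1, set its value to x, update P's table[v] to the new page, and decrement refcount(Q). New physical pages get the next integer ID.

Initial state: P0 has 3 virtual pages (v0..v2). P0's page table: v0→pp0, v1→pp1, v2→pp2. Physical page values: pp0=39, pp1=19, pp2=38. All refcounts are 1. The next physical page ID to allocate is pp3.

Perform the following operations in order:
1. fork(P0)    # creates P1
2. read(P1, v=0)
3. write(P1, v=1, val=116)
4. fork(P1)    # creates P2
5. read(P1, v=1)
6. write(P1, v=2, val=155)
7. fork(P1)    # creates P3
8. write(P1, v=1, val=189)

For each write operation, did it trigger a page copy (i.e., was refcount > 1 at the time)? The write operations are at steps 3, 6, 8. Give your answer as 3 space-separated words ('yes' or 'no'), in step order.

Op 1: fork(P0) -> P1. 3 ppages; refcounts: pp0:2 pp1:2 pp2:2
Op 2: read(P1, v0) -> 39. No state change.
Op 3: write(P1, v1, 116). refcount(pp1)=2>1 -> COPY to pp3. 4 ppages; refcounts: pp0:2 pp1:1 pp2:2 pp3:1
Op 4: fork(P1) -> P2. 4 ppages; refcounts: pp0:3 pp1:1 pp2:3 pp3:2
Op 5: read(P1, v1) -> 116. No state change.
Op 6: write(P1, v2, 155). refcount(pp2)=3>1 -> COPY to pp4. 5 ppages; refcounts: pp0:3 pp1:1 pp2:2 pp3:2 pp4:1
Op 7: fork(P1) -> P3. 5 ppages; refcounts: pp0:4 pp1:1 pp2:2 pp3:3 pp4:2
Op 8: write(P1, v1, 189). refcount(pp3)=3>1 -> COPY to pp5. 6 ppages; refcounts: pp0:4 pp1:1 pp2:2 pp3:2 pp4:2 pp5:1

yes yes yes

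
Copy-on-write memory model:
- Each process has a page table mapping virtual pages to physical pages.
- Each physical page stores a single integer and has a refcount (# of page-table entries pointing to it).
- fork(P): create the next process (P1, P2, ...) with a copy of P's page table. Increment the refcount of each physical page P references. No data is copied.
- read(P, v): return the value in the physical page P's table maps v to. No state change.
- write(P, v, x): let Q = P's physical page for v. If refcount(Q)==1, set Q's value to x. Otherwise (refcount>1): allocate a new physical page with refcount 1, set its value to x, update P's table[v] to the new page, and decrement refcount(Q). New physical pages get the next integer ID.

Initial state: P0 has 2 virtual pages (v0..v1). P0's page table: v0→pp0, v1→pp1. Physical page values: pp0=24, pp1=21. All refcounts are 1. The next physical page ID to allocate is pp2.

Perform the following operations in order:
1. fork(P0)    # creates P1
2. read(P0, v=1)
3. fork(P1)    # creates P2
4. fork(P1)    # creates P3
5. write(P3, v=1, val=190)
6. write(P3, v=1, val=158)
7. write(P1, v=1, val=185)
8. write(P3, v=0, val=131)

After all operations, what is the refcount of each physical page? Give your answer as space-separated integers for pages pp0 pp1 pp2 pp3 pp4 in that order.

Op 1: fork(P0) -> P1. 2 ppages; refcounts: pp0:2 pp1:2
Op 2: read(P0, v1) -> 21. No state change.
Op 3: fork(P1) -> P2. 2 ppages; refcounts: pp0:3 pp1:3
Op 4: fork(P1) -> P3. 2 ppages; refcounts: pp0:4 pp1:4
Op 5: write(P3, v1, 190). refcount(pp1)=4>1 -> COPY to pp2. 3 ppages; refcounts: pp0:4 pp1:3 pp2:1
Op 6: write(P3, v1, 158). refcount(pp2)=1 -> write in place. 3 ppages; refcounts: pp0:4 pp1:3 pp2:1
Op 7: write(P1, v1, 185). refcount(pp1)=3>1 -> COPY to pp3. 4 ppages; refcounts: pp0:4 pp1:2 pp2:1 pp3:1
Op 8: write(P3, v0, 131). refcount(pp0)=4>1 -> COPY to pp4. 5 ppages; refcounts: pp0:3 pp1:2 pp2:1 pp3:1 pp4:1

Answer: 3 2 1 1 1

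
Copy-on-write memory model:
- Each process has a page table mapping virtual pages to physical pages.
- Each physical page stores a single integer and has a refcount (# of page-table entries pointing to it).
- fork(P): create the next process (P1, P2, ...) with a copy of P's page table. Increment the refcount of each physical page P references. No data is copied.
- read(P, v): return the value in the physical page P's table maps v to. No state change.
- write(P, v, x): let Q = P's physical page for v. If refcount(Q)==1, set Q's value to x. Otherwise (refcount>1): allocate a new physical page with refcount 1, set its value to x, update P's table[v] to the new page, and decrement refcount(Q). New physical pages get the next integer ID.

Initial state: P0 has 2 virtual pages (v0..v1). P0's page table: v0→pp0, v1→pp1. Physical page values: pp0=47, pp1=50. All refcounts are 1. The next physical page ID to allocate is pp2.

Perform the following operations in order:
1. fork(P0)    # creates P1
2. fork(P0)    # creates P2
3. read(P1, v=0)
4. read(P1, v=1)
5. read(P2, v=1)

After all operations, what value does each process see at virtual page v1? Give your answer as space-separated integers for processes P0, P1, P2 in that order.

Op 1: fork(P0) -> P1. 2 ppages; refcounts: pp0:2 pp1:2
Op 2: fork(P0) -> P2. 2 ppages; refcounts: pp0:3 pp1:3
Op 3: read(P1, v0) -> 47. No state change.
Op 4: read(P1, v1) -> 50. No state change.
Op 5: read(P2, v1) -> 50. No state change.
P0: v1 -> pp1 = 50
P1: v1 -> pp1 = 50
P2: v1 -> pp1 = 50

Answer: 50 50 50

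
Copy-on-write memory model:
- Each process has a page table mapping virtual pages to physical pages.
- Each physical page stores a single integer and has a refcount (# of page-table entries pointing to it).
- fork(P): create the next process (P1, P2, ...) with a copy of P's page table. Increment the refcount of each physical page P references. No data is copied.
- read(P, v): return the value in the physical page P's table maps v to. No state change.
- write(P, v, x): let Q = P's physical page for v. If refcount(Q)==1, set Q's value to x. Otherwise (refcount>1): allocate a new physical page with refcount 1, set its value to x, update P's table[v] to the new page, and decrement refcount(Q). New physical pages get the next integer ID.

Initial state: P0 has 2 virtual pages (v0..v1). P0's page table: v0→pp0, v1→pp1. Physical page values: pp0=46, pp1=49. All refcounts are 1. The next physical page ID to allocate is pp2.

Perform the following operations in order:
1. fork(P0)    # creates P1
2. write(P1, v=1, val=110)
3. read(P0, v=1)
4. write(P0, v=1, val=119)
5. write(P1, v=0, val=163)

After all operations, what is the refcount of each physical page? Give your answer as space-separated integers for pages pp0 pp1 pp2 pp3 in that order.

Op 1: fork(P0) -> P1. 2 ppages; refcounts: pp0:2 pp1:2
Op 2: write(P1, v1, 110). refcount(pp1)=2>1 -> COPY to pp2. 3 ppages; refcounts: pp0:2 pp1:1 pp2:1
Op 3: read(P0, v1) -> 49. No state change.
Op 4: write(P0, v1, 119). refcount(pp1)=1 -> write in place. 3 ppages; refcounts: pp0:2 pp1:1 pp2:1
Op 5: write(P1, v0, 163). refcount(pp0)=2>1 -> COPY to pp3. 4 ppages; refcounts: pp0:1 pp1:1 pp2:1 pp3:1

Answer: 1 1 1 1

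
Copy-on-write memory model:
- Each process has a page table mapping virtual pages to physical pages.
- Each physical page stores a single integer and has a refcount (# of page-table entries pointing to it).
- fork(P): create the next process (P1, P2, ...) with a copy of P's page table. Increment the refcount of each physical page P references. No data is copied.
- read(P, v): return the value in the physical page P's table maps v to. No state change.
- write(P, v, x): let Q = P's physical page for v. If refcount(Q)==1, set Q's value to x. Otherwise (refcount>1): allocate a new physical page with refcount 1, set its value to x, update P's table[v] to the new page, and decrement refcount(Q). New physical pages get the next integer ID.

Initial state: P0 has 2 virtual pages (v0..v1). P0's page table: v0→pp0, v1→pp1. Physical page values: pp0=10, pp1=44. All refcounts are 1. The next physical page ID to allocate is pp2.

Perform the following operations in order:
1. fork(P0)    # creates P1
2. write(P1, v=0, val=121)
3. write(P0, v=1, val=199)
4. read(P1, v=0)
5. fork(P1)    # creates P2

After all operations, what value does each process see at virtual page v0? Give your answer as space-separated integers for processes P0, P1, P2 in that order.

Answer: 10 121 121

Derivation:
Op 1: fork(P0) -> P1. 2 ppages; refcounts: pp0:2 pp1:2
Op 2: write(P1, v0, 121). refcount(pp0)=2>1 -> COPY to pp2. 3 ppages; refcounts: pp0:1 pp1:2 pp2:1
Op 3: write(P0, v1, 199). refcount(pp1)=2>1 -> COPY to pp3. 4 ppages; refcounts: pp0:1 pp1:1 pp2:1 pp3:1
Op 4: read(P1, v0) -> 121. No state change.
Op 5: fork(P1) -> P2. 4 ppages; refcounts: pp0:1 pp1:2 pp2:2 pp3:1
P0: v0 -> pp0 = 10
P1: v0 -> pp2 = 121
P2: v0 -> pp2 = 121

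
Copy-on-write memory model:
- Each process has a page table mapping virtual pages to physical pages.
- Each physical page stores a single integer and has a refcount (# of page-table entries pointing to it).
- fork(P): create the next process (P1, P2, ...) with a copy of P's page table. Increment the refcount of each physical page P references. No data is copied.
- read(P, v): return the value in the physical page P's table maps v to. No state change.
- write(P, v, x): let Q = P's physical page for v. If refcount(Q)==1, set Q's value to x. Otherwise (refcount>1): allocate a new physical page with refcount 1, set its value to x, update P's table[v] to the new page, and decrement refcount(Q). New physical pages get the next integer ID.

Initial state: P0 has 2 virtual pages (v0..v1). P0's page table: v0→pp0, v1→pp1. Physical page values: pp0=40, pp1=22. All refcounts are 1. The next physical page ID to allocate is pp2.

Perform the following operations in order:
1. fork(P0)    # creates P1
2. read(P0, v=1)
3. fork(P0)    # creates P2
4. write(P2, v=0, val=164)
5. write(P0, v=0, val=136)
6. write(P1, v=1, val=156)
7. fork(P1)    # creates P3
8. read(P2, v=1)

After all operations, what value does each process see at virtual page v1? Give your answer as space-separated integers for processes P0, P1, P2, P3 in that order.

Op 1: fork(P0) -> P1. 2 ppages; refcounts: pp0:2 pp1:2
Op 2: read(P0, v1) -> 22. No state change.
Op 3: fork(P0) -> P2. 2 ppages; refcounts: pp0:3 pp1:3
Op 4: write(P2, v0, 164). refcount(pp0)=3>1 -> COPY to pp2. 3 ppages; refcounts: pp0:2 pp1:3 pp2:1
Op 5: write(P0, v0, 136). refcount(pp0)=2>1 -> COPY to pp3. 4 ppages; refcounts: pp0:1 pp1:3 pp2:1 pp3:1
Op 6: write(P1, v1, 156). refcount(pp1)=3>1 -> COPY to pp4. 5 ppages; refcounts: pp0:1 pp1:2 pp2:1 pp3:1 pp4:1
Op 7: fork(P1) -> P3. 5 ppages; refcounts: pp0:2 pp1:2 pp2:1 pp3:1 pp4:2
Op 8: read(P2, v1) -> 22. No state change.
P0: v1 -> pp1 = 22
P1: v1 -> pp4 = 156
P2: v1 -> pp1 = 22
P3: v1 -> pp4 = 156

Answer: 22 156 22 156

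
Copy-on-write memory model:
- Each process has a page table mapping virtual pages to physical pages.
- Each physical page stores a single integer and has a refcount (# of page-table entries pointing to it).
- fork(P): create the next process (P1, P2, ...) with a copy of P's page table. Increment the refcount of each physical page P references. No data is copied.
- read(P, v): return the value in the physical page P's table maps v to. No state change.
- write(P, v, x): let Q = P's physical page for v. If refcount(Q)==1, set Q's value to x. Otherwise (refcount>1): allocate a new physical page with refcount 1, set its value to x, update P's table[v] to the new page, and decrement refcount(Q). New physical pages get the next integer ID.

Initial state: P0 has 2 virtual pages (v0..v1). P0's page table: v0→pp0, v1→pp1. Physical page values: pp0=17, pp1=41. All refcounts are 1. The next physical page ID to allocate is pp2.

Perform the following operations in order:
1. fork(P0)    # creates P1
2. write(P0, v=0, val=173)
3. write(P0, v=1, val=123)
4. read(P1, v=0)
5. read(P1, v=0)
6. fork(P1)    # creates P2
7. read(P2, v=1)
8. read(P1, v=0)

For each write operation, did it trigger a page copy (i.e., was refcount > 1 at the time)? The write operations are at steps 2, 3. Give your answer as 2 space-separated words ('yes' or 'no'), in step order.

Op 1: fork(P0) -> P1. 2 ppages; refcounts: pp0:2 pp1:2
Op 2: write(P0, v0, 173). refcount(pp0)=2>1 -> COPY to pp2. 3 ppages; refcounts: pp0:1 pp1:2 pp2:1
Op 3: write(P0, v1, 123). refcount(pp1)=2>1 -> COPY to pp3. 4 ppages; refcounts: pp0:1 pp1:1 pp2:1 pp3:1
Op 4: read(P1, v0) -> 17. No state change.
Op 5: read(P1, v0) -> 17. No state change.
Op 6: fork(P1) -> P2. 4 ppages; refcounts: pp0:2 pp1:2 pp2:1 pp3:1
Op 7: read(P2, v1) -> 41. No state change.
Op 8: read(P1, v0) -> 17. No state change.

yes yes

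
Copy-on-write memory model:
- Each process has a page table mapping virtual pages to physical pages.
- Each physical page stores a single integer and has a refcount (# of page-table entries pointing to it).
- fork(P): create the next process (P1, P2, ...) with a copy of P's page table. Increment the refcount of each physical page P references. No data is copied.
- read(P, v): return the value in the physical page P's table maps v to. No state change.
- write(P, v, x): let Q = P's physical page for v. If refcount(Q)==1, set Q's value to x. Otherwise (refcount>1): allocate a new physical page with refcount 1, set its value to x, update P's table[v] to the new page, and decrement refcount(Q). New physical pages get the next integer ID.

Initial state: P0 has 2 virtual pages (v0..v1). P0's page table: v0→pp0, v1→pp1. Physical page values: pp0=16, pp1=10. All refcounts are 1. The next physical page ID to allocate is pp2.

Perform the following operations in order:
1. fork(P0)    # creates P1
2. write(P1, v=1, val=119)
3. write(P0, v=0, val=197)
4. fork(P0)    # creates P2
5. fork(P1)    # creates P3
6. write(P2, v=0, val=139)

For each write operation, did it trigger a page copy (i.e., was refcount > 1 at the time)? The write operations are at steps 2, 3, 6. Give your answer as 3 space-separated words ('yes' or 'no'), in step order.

Op 1: fork(P0) -> P1. 2 ppages; refcounts: pp0:2 pp1:2
Op 2: write(P1, v1, 119). refcount(pp1)=2>1 -> COPY to pp2. 3 ppages; refcounts: pp0:2 pp1:1 pp2:1
Op 3: write(P0, v0, 197). refcount(pp0)=2>1 -> COPY to pp3. 4 ppages; refcounts: pp0:1 pp1:1 pp2:1 pp3:1
Op 4: fork(P0) -> P2. 4 ppages; refcounts: pp0:1 pp1:2 pp2:1 pp3:2
Op 5: fork(P1) -> P3. 4 ppages; refcounts: pp0:2 pp1:2 pp2:2 pp3:2
Op 6: write(P2, v0, 139). refcount(pp3)=2>1 -> COPY to pp4. 5 ppages; refcounts: pp0:2 pp1:2 pp2:2 pp3:1 pp4:1

yes yes yes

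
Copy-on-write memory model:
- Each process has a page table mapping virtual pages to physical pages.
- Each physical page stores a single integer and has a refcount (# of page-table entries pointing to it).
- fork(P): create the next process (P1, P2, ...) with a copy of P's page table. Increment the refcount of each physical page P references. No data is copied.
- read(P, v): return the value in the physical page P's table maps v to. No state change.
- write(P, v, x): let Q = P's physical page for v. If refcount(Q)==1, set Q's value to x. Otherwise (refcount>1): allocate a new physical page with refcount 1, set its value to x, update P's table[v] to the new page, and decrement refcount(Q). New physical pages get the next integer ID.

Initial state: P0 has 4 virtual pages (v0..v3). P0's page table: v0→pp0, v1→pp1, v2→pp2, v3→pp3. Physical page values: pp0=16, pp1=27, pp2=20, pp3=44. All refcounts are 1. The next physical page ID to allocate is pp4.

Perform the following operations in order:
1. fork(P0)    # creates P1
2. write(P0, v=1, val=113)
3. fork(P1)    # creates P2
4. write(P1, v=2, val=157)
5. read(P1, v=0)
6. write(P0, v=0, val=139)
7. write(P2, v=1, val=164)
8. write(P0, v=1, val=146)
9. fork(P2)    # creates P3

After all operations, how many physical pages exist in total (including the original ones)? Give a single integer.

Op 1: fork(P0) -> P1. 4 ppages; refcounts: pp0:2 pp1:2 pp2:2 pp3:2
Op 2: write(P0, v1, 113). refcount(pp1)=2>1 -> COPY to pp4. 5 ppages; refcounts: pp0:2 pp1:1 pp2:2 pp3:2 pp4:1
Op 3: fork(P1) -> P2. 5 ppages; refcounts: pp0:3 pp1:2 pp2:3 pp3:3 pp4:1
Op 4: write(P1, v2, 157). refcount(pp2)=3>1 -> COPY to pp5. 6 ppages; refcounts: pp0:3 pp1:2 pp2:2 pp3:3 pp4:1 pp5:1
Op 5: read(P1, v0) -> 16. No state change.
Op 6: write(P0, v0, 139). refcount(pp0)=3>1 -> COPY to pp6. 7 ppages; refcounts: pp0:2 pp1:2 pp2:2 pp3:3 pp4:1 pp5:1 pp6:1
Op 7: write(P2, v1, 164). refcount(pp1)=2>1 -> COPY to pp7. 8 ppages; refcounts: pp0:2 pp1:1 pp2:2 pp3:3 pp4:1 pp5:1 pp6:1 pp7:1
Op 8: write(P0, v1, 146). refcount(pp4)=1 -> write in place. 8 ppages; refcounts: pp0:2 pp1:1 pp2:2 pp3:3 pp4:1 pp5:1 pp6:1 pp7:1
Op 9: fork(P2) -> P3. 8 ppages; refcounts: pp0:3 pp1:1 pp2:3 pp3:4 pp4:1 pp5:1 pp6:1 pp7:2

Answer: 8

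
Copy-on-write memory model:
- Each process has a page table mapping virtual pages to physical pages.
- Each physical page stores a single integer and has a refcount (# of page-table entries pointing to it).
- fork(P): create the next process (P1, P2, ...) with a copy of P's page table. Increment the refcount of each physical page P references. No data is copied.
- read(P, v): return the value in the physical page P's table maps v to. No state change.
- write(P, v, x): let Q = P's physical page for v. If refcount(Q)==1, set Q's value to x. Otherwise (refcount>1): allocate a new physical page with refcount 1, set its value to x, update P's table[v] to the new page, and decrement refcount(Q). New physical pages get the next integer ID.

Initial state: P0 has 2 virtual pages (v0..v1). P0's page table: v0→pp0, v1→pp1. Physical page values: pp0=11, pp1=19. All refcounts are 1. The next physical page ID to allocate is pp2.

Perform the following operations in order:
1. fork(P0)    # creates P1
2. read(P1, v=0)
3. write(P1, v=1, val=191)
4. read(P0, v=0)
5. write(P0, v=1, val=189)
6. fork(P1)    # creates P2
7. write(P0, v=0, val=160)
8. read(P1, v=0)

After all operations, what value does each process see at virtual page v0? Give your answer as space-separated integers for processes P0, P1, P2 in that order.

Op 1: fork(P0) -> P1. 2 ppages; refcounts: pp0:2 pp1:2
Op 2: read(P1, v0) -> 11. No state change.
Op 3: write(P1, v1, 191). refcount(pp1)=2>1 -> COPY to pp2. 3 ppages; refcounts: pp0:2 pp1:1 pp2:1
Op 4: read(P0, v0) -> 11. No state change.
Op 5: write(P0, v1, 189). refcount(pp1)=1 -> write in place. 3 ppages; refcounts: pp0:2 pp1:1 pp2:1
Op 6: fork(P1) -> P2. 3 ppages; refcounts: pp0:3 pp1:1 pp2:2
Op 7: write(P0, v0, 160). refcount(pp0)=3>1 -> COPY to pp3. 4 ppages; refcounts: pp0:2 pp1:1 pp2:2 pp3:1
Op 8: read(P1, v0) -> 11. No state change.
P0: v0 -> pp3 = 160
P1: v0 -> pp0 = 11
P2: v0 -> pp0 = 11

Answer: 160 11 11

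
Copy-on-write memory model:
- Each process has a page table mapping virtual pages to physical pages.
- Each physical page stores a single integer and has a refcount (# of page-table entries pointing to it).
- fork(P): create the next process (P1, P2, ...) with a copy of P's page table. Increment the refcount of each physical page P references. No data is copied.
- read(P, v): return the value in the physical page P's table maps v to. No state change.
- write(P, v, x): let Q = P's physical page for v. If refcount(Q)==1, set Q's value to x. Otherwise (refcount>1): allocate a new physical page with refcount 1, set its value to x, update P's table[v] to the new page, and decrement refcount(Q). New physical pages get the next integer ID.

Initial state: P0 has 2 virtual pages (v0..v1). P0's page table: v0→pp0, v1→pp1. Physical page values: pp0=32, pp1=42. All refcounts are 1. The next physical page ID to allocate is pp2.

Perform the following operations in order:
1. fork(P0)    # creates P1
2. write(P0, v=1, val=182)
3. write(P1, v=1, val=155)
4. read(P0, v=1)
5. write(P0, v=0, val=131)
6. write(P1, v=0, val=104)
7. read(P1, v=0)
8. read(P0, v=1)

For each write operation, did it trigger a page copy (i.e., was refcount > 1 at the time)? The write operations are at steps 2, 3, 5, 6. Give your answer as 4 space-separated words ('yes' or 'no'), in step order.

Op 1: fork(P0) -> P1. 2 ppages; refcounts: pp0:2 pp1:2
Op 2: write(P0, v1, 182). refcount(pp1)=2>1 -> COPY to pp2. 3 ppages; refcounts: pp0:2 pp1:1 pp2:1
Op 3: write(P1, v1, 155). refcount(pp1)=1 -> write in place. 3 ppages; refcounts: pp0:2 pp1:1 pp2:1
Op 4: read(P0, v1) -> 182. No state change.
Op 5: write(P0, v0, 131). refcount(pp0)=2>1 -> COPY to pp3. 4 ppages; refcounts: pp0:1 pp1:1 pp2:1 pp3:1
Op 6: write(P1, v0, 104). refcount(pp0)=1 -> write in place. 4 ppages; refcounts: pp0:1 pp1:1 pp2:1 pp3:1
Op 7: read(P1, v0) -> 104. No state change.
Op 8: read(P0, v1) -> 182. No state change.

yes no yes no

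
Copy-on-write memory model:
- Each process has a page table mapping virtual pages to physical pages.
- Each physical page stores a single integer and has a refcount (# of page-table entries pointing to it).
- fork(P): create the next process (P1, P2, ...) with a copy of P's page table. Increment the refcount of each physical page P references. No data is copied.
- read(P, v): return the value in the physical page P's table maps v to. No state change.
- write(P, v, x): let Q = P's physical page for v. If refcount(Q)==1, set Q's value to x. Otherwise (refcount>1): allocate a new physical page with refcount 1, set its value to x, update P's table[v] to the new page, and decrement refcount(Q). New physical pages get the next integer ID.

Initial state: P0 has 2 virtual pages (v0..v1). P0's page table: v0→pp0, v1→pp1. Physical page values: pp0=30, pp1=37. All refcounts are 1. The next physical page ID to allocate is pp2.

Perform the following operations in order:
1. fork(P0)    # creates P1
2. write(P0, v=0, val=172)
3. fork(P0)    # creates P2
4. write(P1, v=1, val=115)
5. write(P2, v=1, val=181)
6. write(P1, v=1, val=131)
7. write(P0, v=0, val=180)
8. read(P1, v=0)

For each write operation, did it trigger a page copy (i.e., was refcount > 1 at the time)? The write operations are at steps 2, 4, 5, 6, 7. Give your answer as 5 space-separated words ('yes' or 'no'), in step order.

Op 1: fork(P0) -> P1. 2 ppages; refcounts: pp0:2 pp1:2
Op 2: write(P0, v0, 172). refcount(pp0)=2>1 -> COPY to pp2. 3 ppages; refcounts: pp0:1 pp1:2 pp2:1
Op 3: fork(P0) -> P2. 3 ppages; refcounts: pp0:1 pp1:3 pp2:2
Op 4: write(P1, v1, 115). refcount(pp1)=3>1 -> COPY to pp3. 4 ppages; refcounts: pp0:1 pp1:2 pp2:2 pp3:1
Op 5: write(P2, v1, 181). refcount(pp1)=2>1 -> COPY to pp4. 5 ppages; refcounts: pp0:1 pp1:1 pp2:2 pp3:1 pp4:1
Op 6: write(P1, v1, 131). refcount(pp3)=1 -> write in place. 5 ppages; refcounts: pp0:1 pp1:1 pp2:2 pp3:1 pp4:1
Op 7: write(P0, v0, 180). refcount(pp2)=2>1 -> COPY to pp5. 6 ppages; refcounts: pp0:1 pp1:1 pp2:1 pp3:1 pp4:1 pp5:1
Op 8: read(P1, v0) -> 30. No state change.

yes yes yes no yes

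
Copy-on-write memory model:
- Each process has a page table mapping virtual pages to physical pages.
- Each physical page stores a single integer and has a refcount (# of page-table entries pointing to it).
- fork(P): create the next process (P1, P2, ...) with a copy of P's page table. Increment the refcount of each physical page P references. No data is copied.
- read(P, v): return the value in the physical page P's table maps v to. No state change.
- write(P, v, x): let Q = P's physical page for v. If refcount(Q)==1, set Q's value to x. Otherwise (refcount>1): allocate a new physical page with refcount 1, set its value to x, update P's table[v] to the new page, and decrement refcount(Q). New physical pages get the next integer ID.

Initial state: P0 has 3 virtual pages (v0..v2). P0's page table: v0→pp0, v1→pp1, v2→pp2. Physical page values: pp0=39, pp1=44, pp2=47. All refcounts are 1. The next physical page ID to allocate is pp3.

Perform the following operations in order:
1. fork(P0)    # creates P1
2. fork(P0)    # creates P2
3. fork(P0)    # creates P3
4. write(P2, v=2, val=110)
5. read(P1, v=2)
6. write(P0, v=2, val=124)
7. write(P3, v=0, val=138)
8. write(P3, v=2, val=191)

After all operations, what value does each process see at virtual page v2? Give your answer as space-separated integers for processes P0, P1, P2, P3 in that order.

Op 1: fork(P0) -> P1. 3 ppages; refcounts: pp0:2 pp1:2 pp2:2
Op 2: fork(P0) -> P2. 3 ppages; refcounts: pp0:3 pp1:3 pp2:3
Op 3: fork(P0) -> P3. 3 ppages; refcounts: pp0:4 pp1:4 pp2:4
Op 4: write(P2, v2, 110). refcount(pp2)=4>1 -> COPY to pp3. 4 ppages; refcounts: pp0:4 pp1:4 pp2:3 pp3:1
Op 5: read(P1, v2) -> 47. No state change.
Op 6: write(P0, v2, 124). refcount(pp2)=3>1 -> COPY to pp4. 5 ppages; refcounts: pp0:4 pp1:4 pp2:2 pp3:1 pp4:1
Op 7: write(P3, v0, 138). refcount(pp0)=4>1 -> COPY to pp5. 6 ppages; refcounts: pp0:3 pp1:4 pp2:2 pp3:1 pp4:1 pp5:1
Op 8: write(P3, v2, 191). refcount(pp2)=2>1 -> COPY to pp6. 7 ppages; refcounts: pp0:3 pp1:4 pp2:1 pp3:1 pp4:1 pp5:1 pp6:1
P0: v2 -> pp4 = 124
P1: v2 -> pp2 = 47
P2: v2 -> pp3 = 110
P3: v2 -> pp6 = 191

Answer: 124 47 110 191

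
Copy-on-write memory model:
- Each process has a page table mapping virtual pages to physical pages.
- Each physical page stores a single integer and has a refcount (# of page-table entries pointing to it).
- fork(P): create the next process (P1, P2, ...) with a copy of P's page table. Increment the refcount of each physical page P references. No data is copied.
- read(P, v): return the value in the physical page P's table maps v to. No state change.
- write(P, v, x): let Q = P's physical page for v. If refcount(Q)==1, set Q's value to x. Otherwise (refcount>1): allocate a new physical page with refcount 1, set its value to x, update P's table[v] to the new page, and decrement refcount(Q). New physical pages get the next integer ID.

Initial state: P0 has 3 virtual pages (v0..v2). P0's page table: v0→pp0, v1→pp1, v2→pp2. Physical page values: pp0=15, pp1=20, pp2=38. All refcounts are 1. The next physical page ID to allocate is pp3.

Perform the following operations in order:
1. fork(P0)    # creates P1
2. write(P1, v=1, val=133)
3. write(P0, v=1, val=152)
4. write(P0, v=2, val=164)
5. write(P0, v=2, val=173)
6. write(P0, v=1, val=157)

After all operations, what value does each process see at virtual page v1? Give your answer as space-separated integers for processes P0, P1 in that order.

Answer: 157 133

Derivation:
Op 1: fork(P0) -> P1. 3 ppages; refcounts: pp0:2 pp1:2 pp2:2
Op 2: write(P1, v1, 133). refcount(pp1)=2>1 -> COPY to pp3. 4 ppages; refcounts: pp0:2 pp1:1 pp2:2 pp3:1
Op 3: write(P0, v1, 152). refcount(pp1)=1 -> write in place. 4 ppages; refcounts: pp0:2 pp1:1 pp2:2 pp3:1
Op 4: write(P0, v2, 164). refcount(pp2)=2>1 -> COPY to pp4. 5 ppages; refcounts: pp0:2 pp1:1 pp2:1 pp3:1 pp4:1
Op 5: write(P0, v2, 173). refcount(pp4)=1 -> write in place. 5 ppages; refcounts: pp0:2 pp1:1 pp2:1 pp3:1 pp4:1
Op 6: write(P0, v1, 157). refcount(pp1)=1 -> write in place. 5 ppages; refcounts: pp0:2 pp1:1 pp2:1 pp3:1 pp4:1
P0: v1 -> pp1 = 157
P1: v1 -> pp3 = 133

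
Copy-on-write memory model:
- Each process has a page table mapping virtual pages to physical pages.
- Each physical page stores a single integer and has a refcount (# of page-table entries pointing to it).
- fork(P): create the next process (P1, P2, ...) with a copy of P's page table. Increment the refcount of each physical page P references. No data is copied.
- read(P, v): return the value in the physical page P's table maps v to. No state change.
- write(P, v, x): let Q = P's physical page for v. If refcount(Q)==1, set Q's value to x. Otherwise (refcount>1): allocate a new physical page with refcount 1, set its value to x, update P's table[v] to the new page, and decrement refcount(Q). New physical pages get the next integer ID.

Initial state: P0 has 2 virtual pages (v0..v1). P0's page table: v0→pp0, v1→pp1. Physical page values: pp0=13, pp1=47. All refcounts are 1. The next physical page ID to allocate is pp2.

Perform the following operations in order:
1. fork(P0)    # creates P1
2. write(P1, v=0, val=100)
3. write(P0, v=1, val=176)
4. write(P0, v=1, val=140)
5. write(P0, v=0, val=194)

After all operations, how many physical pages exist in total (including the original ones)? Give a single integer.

Answer: 4

Derivation:
Op 1: fork(P0) -> P1. 2 ppages; refcounts: pp0:2 pp1:2
Op 2: write(P1, v0, 100). refcount(pp0)=2>1 -> COPY to pp2. 3 ppages; refcounts: pp0:1 pp1:2 pp2:1
Op 3: write(P0, v1, 176). refcount(pp1)=2>1 -> COPY to pp3. 4 ppages; refcounts: pp0:1 pp1:1 pp2:1 pp3:1
Op 4: write(P0, v1, 140). refcount(pp3)=1 -> write in place. 4 ppages; refcounts: pp0:1 pp1:1 pp2:1 pp3:1
Op 5: write(P0, v0, 194). refcount(pp0)=1 -> write in place. 4 ppages; refcounts: pp0:1 pp1:1 pp2:1 pp3:1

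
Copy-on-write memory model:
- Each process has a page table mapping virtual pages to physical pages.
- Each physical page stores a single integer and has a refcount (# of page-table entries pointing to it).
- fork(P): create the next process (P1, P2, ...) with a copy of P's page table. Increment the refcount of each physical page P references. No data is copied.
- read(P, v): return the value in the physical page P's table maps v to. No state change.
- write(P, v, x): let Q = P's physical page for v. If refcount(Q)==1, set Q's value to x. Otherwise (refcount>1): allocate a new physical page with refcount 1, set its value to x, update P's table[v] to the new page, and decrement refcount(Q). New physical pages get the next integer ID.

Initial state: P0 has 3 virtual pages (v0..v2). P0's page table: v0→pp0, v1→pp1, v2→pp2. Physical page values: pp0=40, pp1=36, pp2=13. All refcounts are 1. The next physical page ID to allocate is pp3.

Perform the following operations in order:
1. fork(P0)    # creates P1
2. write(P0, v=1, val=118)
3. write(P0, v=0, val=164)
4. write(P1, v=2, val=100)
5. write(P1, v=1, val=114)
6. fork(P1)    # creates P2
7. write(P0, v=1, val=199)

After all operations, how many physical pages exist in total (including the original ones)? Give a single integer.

Answer: 6

Derivation:
Op 1: fork(P0) -> P1. 3 ppages; refcounts: pp0:2 pp1:2 pp2:2
Op 2: write(P0, v1, 118). refcount(pp1)=2>1 -> COPY to pp3. 4 ppages; refcounts: pp0:2 pp1:1 pp2:2 pp3:1
Op 3: write(P0, v0, 164). refcount(pp0)=2>1 -> COPY to pp4. 5 ppages; refcounts: pp0:1 pp1:1 pp2:2 pp3:1 pp4:1
Op 4: write(P1, v2, 100). refcount(pp2)=2>1 -> COPY to pp5. 6 ppages; refcounts: pp0:1 pp1:1 pp2:1 pp3:1 pp4:1 pp5:1
Op 5: write(P1, v1, 114). refcount(pp1)=1 -> write in place. 6 ppages; refcounts: pp0:1 pp1:1 pp2:1 pp3:1 pp4:1 pp5:1
Op 6: fork(P1) -> P2. 6 ppages; refcounts: pp0:2 pp1:2 pp2:1 pp3:1 pp4:1 pp5:2
Op 7: write(P0, v1, 199). refcount(pp3)=1 -> write in place. 6 ppages; refcounts: pp0:2 pp1:2 pp2:1 pp3:1 pp4:1 pp5:2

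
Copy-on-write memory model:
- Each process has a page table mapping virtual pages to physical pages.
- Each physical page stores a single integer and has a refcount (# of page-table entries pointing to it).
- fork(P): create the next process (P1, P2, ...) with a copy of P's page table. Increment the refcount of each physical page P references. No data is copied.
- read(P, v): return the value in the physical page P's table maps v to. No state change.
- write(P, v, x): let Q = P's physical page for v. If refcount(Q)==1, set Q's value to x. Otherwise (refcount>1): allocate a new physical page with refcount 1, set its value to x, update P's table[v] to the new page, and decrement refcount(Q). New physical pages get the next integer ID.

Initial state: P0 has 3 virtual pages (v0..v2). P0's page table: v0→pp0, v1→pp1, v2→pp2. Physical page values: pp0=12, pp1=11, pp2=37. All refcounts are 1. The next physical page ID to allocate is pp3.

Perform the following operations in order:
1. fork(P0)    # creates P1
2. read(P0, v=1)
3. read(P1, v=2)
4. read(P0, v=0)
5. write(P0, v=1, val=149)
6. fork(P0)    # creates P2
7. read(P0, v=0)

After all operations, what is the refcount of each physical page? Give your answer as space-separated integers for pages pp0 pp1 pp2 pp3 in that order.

Op 1: fork(P0) -> P1. 3 ppages; refcounts: pp0:2 pp1:2 pp2:2
Op 2: read(P0, v1) -> 11. No state change.
Op 3: read(P1, v2) -> 37. No state change.
Op 4: read(P0, v0) -> 12. No state change.
Op 5: write(P0, v1, 149). refcount(pp1)=2>1 -> COPY to pp3. 4 ppages; refcounts: pp0:2 pp1:1 pp2:2 pp3:1
Op 6: fork(P0) -> P2. 4 ppages; refcounts: pp0:3 pp1:1 pp2:3 pp3:2
Op 7: read(P0, v0) -> 12. No state change.

Answer: 3 1 3 2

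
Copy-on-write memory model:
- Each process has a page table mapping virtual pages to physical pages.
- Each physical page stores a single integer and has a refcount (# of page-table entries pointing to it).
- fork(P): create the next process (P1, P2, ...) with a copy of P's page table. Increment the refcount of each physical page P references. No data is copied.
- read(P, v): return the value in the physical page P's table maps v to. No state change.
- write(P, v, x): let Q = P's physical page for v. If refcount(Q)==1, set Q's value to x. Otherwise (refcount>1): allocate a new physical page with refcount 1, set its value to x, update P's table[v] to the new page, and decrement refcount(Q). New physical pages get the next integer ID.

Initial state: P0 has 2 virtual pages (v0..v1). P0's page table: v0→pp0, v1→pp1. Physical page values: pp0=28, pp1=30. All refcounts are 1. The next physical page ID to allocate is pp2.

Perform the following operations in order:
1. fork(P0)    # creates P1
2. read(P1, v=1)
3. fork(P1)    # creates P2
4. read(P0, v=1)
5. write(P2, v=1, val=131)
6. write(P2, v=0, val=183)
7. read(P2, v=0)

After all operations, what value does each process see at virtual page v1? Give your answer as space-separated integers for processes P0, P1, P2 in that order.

Op 1: fork(P0) -> P1. 2 ppages; refcounts: pp0:2 pp1:2
Op 2: read(P1, v1) -> 30. No state change.
Op 3: fork(P1) -> P2. 2 ppages; refcounts: pp0:3 pp1:3
Op 4: read(P0, v1) -> 30. No state change.
Op 5: write(P2, v1, 131). refcount(pp1)=3>1 -> COPY to pp2. 3 ppages; refcounts: pp0:3 pp1:2 pp2:1
Op 6: write(P2, v0, 183). refcount(pp0)=3>1 -> COPY to pp3. 4 ppages; refcounts: pp0:2 pp1:2 pp2:1 pp3:1
Op 7: read(P2, v0) -> 183. No state change.
P0: v1 -> pp1 = 30
P1: v1 -> pp1 = 30
P2: v1 -> pp2 = 131

Answer: 30 30 131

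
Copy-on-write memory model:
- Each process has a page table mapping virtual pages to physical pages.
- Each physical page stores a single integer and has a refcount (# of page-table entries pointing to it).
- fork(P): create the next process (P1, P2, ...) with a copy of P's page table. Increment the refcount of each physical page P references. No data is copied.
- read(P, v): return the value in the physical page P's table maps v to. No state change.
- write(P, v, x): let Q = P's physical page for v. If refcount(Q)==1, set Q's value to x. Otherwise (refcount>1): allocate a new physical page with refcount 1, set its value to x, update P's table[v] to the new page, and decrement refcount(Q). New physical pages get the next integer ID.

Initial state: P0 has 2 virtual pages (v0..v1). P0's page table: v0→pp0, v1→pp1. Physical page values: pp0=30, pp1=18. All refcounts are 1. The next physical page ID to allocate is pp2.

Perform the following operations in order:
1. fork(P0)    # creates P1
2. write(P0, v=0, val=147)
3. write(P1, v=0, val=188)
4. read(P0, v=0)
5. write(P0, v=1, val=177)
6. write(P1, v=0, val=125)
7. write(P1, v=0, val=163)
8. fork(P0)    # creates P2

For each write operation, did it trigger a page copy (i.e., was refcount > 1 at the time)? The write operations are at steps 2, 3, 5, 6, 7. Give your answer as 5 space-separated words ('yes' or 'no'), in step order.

Op 1: fork(P0) -> P1. 2 ppages; refcounts: pp0:2 pp1:2
Op 2: write(P0, v0, 147). refcount(pp0)=2>1 -> COPY to pp2. 3 ppages; refcounts: pp0:1 pp1:2 pp2:1
Op 3: write(P1, v0, 188). refcount(pp0)=1 -> write in place. 3 ppages; refcounts: pp0:1 pp1:2 pp2:1
Op 4: read(P0, v0) -> 147. No state change.
Op 5: write(P0, v1, 177). refcount(pp1)=2>1 -> COPY to pp3. 4 ppages; refcounts: pp0:1 pp1:1 pp2:1 pp3:1
Op 6: write(P1, v0, 125). refcount(pp0)=1 -> write in place. 4 ppages; refcounts: pp0:1 pp1:1 pp2:1 pp3:1
Op 7: write(P1, v0, 163). refcount(pp0)=1 -> write in place. 4 ppages; refcounts: pp0:1 pp1:1 pp2:1 pp3:1
Op 8: fork(P0) -> P2. 4 ppages; refcounts: pp0:1 pp1:1 pp2:2 pp3:2

yes no yes no no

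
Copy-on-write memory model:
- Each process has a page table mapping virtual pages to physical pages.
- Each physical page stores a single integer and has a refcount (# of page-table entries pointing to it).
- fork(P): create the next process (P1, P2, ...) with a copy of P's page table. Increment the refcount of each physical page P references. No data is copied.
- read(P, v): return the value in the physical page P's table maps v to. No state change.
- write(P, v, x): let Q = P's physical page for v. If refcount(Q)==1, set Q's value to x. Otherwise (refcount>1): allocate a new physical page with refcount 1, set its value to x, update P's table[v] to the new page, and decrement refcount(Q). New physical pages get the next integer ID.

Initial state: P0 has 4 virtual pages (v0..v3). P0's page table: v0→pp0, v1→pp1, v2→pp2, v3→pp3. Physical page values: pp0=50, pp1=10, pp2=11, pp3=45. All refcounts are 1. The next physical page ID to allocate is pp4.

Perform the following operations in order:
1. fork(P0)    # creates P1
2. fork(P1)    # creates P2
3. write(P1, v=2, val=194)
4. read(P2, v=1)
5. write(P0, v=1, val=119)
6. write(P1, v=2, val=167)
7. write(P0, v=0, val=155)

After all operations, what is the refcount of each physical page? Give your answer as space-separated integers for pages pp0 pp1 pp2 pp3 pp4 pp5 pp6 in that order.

Answer: 2 2 2 3 1 1 1

Derivation:
Op 1: fork(P0) -> P1. 4 ppages; refcounts: pp0:2 pp1:2 pp2:2 pp3:2
Op 2: fork(P1) -> P2. 4 ppages; refcounts: pp0:3 pp1:3 pp2:3 pp3:3
Op 3: write(P1, v2, 194). refcount(pp2)=3>1 -> COPY to pp4. 5 ppages; refcounts: pp0:3 pp1:3 pp2:2 pp3:3 pp4:1
Op 4: read(P2, v1) -> 10. No state change.
Op 5: write(P0, v1, 119). refcount(pp1)=3>1 -> COPY to pp5. 6 ppages; refcounts: pp0:3 pp1:2 pp2:2 pp3:3 pp4:1 pp5:1
Op 6: write(P1, v2, 167). refcount(pp4)=1 -> write in place. 6 ppages; refcounts: pp0:3 pp1:2 pp2:2 pp3:3 pp4:1 pp5:1
Op 7: write(P0, v0, 155). refcount(pp0)=3>1 -> COPY to pp6. 7 ppages; refcounts: pp0:2 pp1:2 pp2:2 pp3:3 pp4:1 pp5:1 pp6:1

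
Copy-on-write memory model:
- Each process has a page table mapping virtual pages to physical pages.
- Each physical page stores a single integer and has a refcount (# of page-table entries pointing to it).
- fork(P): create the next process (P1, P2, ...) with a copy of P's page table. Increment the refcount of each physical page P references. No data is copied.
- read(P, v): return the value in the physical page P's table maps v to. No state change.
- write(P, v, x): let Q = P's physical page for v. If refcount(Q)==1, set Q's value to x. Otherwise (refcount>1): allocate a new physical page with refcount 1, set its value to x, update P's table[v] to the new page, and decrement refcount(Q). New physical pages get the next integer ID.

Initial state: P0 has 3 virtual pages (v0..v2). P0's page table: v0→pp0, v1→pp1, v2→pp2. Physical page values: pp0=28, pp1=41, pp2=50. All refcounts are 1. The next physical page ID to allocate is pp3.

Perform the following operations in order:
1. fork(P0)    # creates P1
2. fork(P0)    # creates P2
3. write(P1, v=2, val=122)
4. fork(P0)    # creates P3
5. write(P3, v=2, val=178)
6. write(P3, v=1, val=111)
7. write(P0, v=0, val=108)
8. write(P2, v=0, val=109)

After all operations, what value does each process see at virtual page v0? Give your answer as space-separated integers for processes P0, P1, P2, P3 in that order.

Op 1: fork(P0) -> P1. 3 ppages; refcounts: pp0:2 pp1:2 pp2:2
Op 2: fork(P0) -> P2. 3 ppages; refcounts: pp0:3 pp1:3 pp2:3
Op 3: write(P1, v2, 122). refcount(pp2)=3>1 -> COPY to pp3. 4 ppages; refcounts: pp0:3 pp1:3 pp2:2 pp3:1
Op 4: fork(P0) -> P3. 4 ppages; refcounts: pp0:4 pp1:4 pp2:3 pp3:1
Op 5: write(P3, v2, 178). refcount(pp2)=3>1 -> COPY to pp4. 5 ppages; refcounts: pp0:4 pp1:4 pp2:2 pp3:1 pp4:1
Op 6: write(P3, v1, 111). refcount(pp1)=4>1 -> COPY to pp5. 6 ppages; refcounts: pp0:4 pp1:3 pp2:2 pp3:1 pp4:1 pp5:1
Op 7: write(P0, v0, 108). refcount(pp0)=4>1 -> COPY to pp6. 7 ppages; refcounts: pp0:3 pp1:3 pp2:2 pp3:1 pp4:1 pp5:1 pp6:1
Op 8: write(P2, v0, 109). refcount(pp0)=3>1 -> COPY to pp7. 8 ppages; refcounts: pp0:2 pp1:3 pp2:2 pp3:1 pp4:1 pp5:1 pp6:1 pp7:1
P0: v0 -> pp6 = 108
P1: v0 -> pp0 = 28
P2: v0 -> pp7 = 109
P3: v0 -> pp0 = 28

Answer: 108 28 109 28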